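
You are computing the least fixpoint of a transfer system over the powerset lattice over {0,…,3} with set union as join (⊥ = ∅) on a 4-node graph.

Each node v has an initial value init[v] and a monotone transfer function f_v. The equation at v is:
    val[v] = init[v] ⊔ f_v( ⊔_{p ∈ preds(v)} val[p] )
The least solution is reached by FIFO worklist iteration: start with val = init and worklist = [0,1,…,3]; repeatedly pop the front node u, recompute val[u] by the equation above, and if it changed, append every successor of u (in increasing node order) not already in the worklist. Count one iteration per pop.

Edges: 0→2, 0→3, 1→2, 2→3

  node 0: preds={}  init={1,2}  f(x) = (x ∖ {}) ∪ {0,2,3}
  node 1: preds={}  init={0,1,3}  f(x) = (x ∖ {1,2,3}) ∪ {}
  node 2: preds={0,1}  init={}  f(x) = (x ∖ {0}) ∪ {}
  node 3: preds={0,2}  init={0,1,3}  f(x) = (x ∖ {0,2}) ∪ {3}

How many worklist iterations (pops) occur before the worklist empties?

4

Worklist (4 pops):
  #1 pop 0: in={} → {0,1,2,3} (was {1,2}); enqueue []
  #2 pop 1: in={} → {0,1,3} (no change)
  #3 pop 2: in={0,1,2,3} → {1,2,3} (was {}); enqueue []
  #4 pop 3: in={0,1,2,3} → {0,1,3} (no change)

Fixpoint:
  val[0] = {0,1,2,3}
  val[1] = {0,1,3}
  val[2] = {1,2,3}
  val[3] = {0,1,3}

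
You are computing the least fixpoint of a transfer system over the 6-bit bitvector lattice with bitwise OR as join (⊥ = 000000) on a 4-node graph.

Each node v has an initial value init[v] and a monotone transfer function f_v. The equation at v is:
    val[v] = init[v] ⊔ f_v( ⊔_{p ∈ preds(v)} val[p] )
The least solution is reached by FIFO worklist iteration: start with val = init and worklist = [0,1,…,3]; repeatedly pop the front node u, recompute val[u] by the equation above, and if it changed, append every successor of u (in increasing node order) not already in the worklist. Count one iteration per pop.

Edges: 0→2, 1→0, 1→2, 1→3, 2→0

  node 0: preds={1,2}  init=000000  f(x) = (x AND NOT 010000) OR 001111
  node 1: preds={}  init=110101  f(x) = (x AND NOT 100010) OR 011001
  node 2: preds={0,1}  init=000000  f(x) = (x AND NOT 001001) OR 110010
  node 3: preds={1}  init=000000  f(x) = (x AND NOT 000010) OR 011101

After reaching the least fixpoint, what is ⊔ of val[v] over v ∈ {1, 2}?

Trace (5 dequeues):
  [1] u=0 | in 110101 | out 101111 | prev 000000 | push {}
  [2] u=1 | in 000000 | out 111101 | prev 110101 | push {0}
  [3] u=2 | in 111111 | out 110110 | prev 000000 | push {}
  [4] u=3 | in 111101 | out 111101 | prev 000000 | push {}
  [5] u=0 | in 111111 | out 101111 | ==

Converged values:
  [0] 101111
  [1] 111101
  [2] 110110
  [3] 111101

111111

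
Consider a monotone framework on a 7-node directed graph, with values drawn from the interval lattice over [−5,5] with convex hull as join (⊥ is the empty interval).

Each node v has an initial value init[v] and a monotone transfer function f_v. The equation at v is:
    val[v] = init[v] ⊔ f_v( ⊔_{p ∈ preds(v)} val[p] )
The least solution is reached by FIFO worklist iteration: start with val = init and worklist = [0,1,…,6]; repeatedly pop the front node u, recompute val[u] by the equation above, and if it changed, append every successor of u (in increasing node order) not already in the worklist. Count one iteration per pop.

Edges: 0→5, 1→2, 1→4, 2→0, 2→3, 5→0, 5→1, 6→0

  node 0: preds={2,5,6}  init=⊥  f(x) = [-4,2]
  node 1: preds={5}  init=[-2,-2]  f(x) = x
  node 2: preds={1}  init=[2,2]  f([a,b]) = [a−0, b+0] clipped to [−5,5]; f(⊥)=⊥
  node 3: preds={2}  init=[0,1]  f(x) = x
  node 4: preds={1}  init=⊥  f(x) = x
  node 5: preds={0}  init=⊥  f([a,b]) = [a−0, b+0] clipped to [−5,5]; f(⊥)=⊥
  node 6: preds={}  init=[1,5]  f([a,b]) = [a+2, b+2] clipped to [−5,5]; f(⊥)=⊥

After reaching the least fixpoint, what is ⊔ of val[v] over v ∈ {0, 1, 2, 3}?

[-4,2]

Trace (13 dequeues):
  [1] u=0 | in [1,5] | out [-4,2] | prev ⊥ | push {}
  [2] u=1 | in ⊥ | out [-2,-2] | ==
  [3] u=2 | in [-2,-2] | out [-2,2] | prev [2,2] | push {0}
  [4] u=3 | in [-2,2] | out [-2,2] | prev [0,1] | push {}
  [5] u=4 | in [-2,-2] | out [-2,-2] | prev ⊥ | push {}
  [6] u=5 | in [-4,2] | out [-4,2] | prev ⊥ | push {1}
  [7] u=6 | in ⊥ | out [1,5] | ==
  [8] u=0 | in [-4,5] | out [-4,2] | ==
  [9] u=1 | in [-4,2] | out [-4,2] | prev [-2,-2] | push {2,4}
  [10] u=2 | in [-4,2] | out [-4,2] | prev [-2,2] | push {0,3}
  [11] u=4 | in [-4,2] | out [-4,2] | prev [-2,-2] | push {}
  [12] u=0 | in [-4,5] | out [-4,2] | ==
  [13] u=3 | in [-4,2] | out [-4,2] | prev [-2,2] | push {}

Converged values:
  [0] [-4,2]
  [1] [-4,2]
  [2] [-4,2]
  [3] [-4,2]
  [4] [-4,2]
  [5] [-4,2]
  [6] [1,5]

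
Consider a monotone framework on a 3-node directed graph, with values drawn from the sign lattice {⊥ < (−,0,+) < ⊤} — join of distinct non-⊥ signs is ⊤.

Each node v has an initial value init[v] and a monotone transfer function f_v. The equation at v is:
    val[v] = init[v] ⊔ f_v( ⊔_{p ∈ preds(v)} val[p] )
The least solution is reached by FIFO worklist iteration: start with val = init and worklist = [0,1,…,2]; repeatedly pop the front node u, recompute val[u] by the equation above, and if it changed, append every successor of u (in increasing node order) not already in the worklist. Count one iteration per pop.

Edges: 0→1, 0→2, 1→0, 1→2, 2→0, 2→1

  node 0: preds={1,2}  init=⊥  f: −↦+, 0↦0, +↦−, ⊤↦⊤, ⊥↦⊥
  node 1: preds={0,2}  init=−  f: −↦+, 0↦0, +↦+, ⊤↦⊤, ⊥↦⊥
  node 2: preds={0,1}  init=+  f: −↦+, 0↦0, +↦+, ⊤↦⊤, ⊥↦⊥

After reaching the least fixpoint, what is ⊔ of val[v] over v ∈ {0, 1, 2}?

Worklist (5 pops):
  #1 pop 0: in=⊤ → ⊤ (was ⊥); enqueue []
  #2 pop 1: in=⊤ → ⊤ (was −); enqueue [0]
  #3 pop 2: in=⊤ → ⊤ (was +); enqueue [1]
  #4 pop 0: in=⊤ → ⊤ (no change)
  #5 pop 1: in=⊤ → ⊤ (no change)

Fixpoint:
  val[0] = ⊤
  val[1] = ⊤
  val[2] = ⊤

⊤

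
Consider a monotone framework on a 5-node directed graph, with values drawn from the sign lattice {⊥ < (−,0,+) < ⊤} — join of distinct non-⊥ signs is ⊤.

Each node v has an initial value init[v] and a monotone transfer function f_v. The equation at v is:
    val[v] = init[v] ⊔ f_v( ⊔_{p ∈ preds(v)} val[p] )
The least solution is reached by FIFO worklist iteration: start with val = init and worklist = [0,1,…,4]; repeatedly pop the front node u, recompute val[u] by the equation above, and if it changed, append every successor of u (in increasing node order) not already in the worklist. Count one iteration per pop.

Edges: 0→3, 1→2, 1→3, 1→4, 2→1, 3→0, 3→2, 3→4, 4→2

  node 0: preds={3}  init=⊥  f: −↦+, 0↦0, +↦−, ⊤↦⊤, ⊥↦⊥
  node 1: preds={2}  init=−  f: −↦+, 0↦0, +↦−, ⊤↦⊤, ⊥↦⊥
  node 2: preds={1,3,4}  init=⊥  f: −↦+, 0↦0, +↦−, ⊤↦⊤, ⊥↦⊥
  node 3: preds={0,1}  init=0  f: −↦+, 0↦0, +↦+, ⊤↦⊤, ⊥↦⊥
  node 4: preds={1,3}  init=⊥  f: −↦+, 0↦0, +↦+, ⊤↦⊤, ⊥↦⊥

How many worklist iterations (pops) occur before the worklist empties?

10

Trace (10 dequeues):
  [1] u=0 | in 0 | out 0 | prev ⊥ | push {}
  [2] u=1 | in ⊥ | out − | ==
  [3] u=2 | in ⊤ | out ⊤ | prev ⊥ | push {1}
  [4] u=3 | in ⊤ | out ⊤ | prev 0 | push {0,2}
  [5] u=4 | in ⊤ | out ⊤ | prev ⊥ | push {}
  [6] u=1 | in ⊤ | out ⊤ | prev − | push {3,4}
  [7] u=0 | in ⊤ | out ⊤ | prev 0 | push {}
  [8] u=2 | in ⊤ | out ⊤ | ==
  [9] u=3 | in ⊤ | out ⊤ | ==
  [10] u=4 | in ⊤ | out ⊤ | ==

Converged values:
  [0] ⊤
  [1] ⊤
  [2] ⊤
  [3] ⊤
  [4] ⊤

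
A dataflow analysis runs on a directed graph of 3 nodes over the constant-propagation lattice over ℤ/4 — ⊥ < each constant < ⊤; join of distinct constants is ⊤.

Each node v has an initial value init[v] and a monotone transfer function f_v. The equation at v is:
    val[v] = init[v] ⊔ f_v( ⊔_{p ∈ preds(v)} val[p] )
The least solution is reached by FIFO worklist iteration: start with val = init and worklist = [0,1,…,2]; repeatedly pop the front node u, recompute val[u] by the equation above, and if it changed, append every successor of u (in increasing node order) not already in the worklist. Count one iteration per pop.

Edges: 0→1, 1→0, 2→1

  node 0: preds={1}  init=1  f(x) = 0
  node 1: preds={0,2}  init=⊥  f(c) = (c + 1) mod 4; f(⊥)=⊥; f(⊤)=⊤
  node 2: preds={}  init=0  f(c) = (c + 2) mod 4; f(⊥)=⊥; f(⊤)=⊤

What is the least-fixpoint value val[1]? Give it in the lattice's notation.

⊤

Trace (4 dequeues):
  [1] u=0 | in ⊥ | out ⊤ | prev 1 | push {}
  [2] u=1 | in ⊤ | out ⊤ | prev ⊥ | push {0}
  [3] u=2 | in ⊥ | out 0 | ==
  [4] u=0 | in ⊤ | out ⊤ | ==

Converged values:
  [0] ⊤
  [1] ⊤
  [2] 0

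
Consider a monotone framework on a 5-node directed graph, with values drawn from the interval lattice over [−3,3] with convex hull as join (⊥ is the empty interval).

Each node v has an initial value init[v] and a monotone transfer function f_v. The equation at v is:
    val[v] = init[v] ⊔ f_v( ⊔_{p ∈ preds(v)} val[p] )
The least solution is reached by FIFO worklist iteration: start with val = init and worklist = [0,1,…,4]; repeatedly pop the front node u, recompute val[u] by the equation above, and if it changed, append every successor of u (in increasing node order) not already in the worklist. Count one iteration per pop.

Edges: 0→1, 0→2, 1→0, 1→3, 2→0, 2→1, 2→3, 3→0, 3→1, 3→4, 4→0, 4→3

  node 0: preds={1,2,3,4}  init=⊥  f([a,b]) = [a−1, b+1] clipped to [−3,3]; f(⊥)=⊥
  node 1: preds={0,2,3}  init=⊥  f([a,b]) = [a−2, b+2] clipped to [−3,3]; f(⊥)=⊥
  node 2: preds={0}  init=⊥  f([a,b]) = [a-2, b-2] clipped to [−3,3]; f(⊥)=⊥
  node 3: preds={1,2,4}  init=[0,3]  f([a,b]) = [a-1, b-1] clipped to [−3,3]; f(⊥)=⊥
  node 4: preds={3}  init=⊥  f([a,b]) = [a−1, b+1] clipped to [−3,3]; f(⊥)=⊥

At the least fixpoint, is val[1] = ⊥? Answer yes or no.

no

Iteration log — 9 steps:
  step 1. node 0  ⊔preds=[0,3]  new=[-1,3]  old=⊥  +wl: 
  step 2. node 1  ⊔preds=[-1,3]  new=[-3,3]  old=⊥  +wl: 0
  step 3. node 2  ⊔preds=[-1,3]  new=[-3,1]  old=⊥  +wl: 1
  step 4. node 3  ⊔preds=[-3,3]  new=[-3,3]  old=[0,3]  +wl: 
  step 5. node 4  ⊔preds=[-3,3]  new=[-3,3]  old=⊥  +wl: 3
  step 6. node 0  ⊔preds=[-3,3]  new=[-3,3]  old=[-1,3]  +wl: 2
  step 7. node 1  ⊔preds=[-3,3]  new=[-3,3]  stable
  step 8. node 3  ⊔preds=[-3,3]  new=[-3,3]  stable
  step 9. node 2  ⊔preds=[-3,3]  new=[-3,1]  stable

Least fixpoint reached:
  node 0: [-3,3]
  node 1: [-3,3]
  node 2: [-3,1]
  node 3: [-3,3]
  node 4: [-3,3]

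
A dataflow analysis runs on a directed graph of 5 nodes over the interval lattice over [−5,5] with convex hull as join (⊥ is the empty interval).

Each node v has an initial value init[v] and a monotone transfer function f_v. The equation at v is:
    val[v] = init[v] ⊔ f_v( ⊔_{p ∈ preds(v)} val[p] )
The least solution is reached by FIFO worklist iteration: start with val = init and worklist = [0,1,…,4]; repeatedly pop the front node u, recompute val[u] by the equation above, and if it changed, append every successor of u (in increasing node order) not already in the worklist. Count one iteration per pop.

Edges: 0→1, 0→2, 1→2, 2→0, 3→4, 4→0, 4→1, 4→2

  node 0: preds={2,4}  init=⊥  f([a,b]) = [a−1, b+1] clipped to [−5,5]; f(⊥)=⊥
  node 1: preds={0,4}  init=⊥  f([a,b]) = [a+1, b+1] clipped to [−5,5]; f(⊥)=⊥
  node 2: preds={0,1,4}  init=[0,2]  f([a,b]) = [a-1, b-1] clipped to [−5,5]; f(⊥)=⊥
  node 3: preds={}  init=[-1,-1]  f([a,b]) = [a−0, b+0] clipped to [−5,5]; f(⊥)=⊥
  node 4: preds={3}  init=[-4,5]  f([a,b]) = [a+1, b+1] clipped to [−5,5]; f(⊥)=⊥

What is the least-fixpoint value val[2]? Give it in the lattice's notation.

[-5,4]

Iteration log — 6 steps:
  step 1. node 0  ⊔preds=[-4,5]  new=[-5,5]  old=⊥  +wl: 
  step 2. node 1  ⊔preds=[-5,5]  new=[-4,5]  old=⊥  +wl: 
  step 3. node 2  ⊔preds=[-5,5]  new=[-5,4]  old=[0,2]  +wl: 0
  step 4. node 3  ⊔preds=⊥  new=[-1,-1]  stable
  step 5. node 4  ⊔preds=[-1,-1]  new=[-4,5]  stable
  step 6. node 0  ⊔preds=[-5,5]  new=[-5,5]  stable

Least fixpoint reached:
  node 0: [-5,5]
  node 1: [-4,5]
  node 2: [-5,4]
  node 3: [-1,-1]
  node 4: [-4,5]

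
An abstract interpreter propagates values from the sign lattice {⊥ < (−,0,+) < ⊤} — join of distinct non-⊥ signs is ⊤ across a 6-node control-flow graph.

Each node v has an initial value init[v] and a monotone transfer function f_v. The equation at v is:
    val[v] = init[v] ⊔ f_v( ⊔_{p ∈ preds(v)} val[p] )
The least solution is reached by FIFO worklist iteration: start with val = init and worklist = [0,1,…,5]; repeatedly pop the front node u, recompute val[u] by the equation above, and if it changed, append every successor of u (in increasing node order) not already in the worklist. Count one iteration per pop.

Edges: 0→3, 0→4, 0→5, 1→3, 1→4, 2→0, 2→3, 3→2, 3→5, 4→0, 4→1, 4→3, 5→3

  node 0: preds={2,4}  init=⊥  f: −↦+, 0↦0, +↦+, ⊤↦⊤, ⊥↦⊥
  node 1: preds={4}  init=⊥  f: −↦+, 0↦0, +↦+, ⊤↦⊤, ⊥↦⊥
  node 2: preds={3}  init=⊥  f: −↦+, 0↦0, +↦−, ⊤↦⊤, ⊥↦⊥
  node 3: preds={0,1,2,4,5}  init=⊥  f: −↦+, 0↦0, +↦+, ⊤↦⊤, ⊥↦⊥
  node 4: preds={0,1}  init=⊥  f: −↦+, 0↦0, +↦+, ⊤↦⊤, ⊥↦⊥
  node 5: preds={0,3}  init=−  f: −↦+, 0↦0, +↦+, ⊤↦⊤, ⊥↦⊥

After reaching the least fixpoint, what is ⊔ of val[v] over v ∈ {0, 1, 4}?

Worklist (22 pops):
  #1 pop 0: in=⊥ → ⊥ (no change)
  #2 pop 1: in=⊥ → ⊥ (no change)
  #3 pop 2: in=⊥ → ⊥ (no change)
  #4 pop 3: in=− → + (was ⊥); enqueue [2]
  #5 pop 4: in=⊥ → ⊥ (no change)
  #6 pop 5: in=+ → ⊤ (was −); enqueue [3]
  #7 pop 2: in=+ → − (was ⊥); enqueue [0]
  #8 pop 3: in=⊤ → ⊤ (was +); enqueue [2,5]
  #9 pop 0: in=− → + (was ⊥); enqueue [3,4]
  #10 pop 2: in=⊤ → ⊤ (was −); enqueue [0]
  #11 pop 5: in=⊤ → ⊤ (no change)
  #12 pop 3: in=⊤ → ⊤ (no change)
  #13 pop 4: in=+ → + (was ⊥); enqueue [1,3]
  #14 pop 0: in=⊤ → ⊤ (was +); enqueue [4,5]
  #15 pop 1: in=+ → + (was ⊥); enqueue []
  #16 pop 3: in=⊤ → ⊤ (no change)
  #17 pop 4: in=⊤ → ⊤ (was +); enqueue [0,1,3]
  #18 pop 5: in=⊤ → ⊤ (no change)
  #19 pop 0: in=⊤ → ⊤ (no change)
  #20 pop 1: in=⊤ → ⊤ (was +); enqueue [4]
  #21 pop 3: in=⊤ → ⊤ (no change)
  #22 pop 4: in=⊤ → ⊤ (no change)

Fixpoint:
  val[0] = ⊤
  val[1] = ⊤
  val[2] = ⊤
  val[3] = ⊤
  val[4] = ⊤
  val[5] = ⊤

⊤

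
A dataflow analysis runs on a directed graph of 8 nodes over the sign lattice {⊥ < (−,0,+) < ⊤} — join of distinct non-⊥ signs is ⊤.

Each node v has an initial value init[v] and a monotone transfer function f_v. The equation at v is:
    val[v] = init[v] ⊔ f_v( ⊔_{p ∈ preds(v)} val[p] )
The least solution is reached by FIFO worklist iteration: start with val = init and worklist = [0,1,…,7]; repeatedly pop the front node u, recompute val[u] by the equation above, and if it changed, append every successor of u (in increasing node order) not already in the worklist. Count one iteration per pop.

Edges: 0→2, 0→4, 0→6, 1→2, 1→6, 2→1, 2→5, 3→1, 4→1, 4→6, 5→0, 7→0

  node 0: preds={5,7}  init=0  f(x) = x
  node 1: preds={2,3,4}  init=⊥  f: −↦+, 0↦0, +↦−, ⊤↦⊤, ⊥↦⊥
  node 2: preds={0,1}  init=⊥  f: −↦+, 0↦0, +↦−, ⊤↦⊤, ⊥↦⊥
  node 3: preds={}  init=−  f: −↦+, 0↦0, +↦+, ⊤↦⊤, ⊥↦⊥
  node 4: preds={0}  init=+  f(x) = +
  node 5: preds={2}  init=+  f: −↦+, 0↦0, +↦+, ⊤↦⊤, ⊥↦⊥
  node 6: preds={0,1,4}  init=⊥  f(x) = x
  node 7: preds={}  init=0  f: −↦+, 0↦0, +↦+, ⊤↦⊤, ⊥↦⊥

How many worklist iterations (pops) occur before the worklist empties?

Iteration log — 10 steps:
  step 1. node 0  ⊔preds=⊤  new=⊤  old=0  +wl: 
  step 2. node 1  ⊔preds=⊤  new=⊤  old=⊥  +wl: 
  step 3. node 2  ⊔preds=⊤  new=⊤  old=⊥  +wl: 1
  step 4. node 3  ⊔preds=⊥  new=−  stable
  step 5. node 4  ⊔preds=⊤  new=+  stable
  step 6. node 5  ⊔preds=⊤  new=⊤  old=+  +wl: 0
  step 7. node 6  ⊔preds=⊤  new=⊤  old=⊥  +wl: 
  step 8. node 7  ⊔preds=⊥  new=0  stable
  step 9. node 1  ⊔preds=⊤  new=⊤  stable
  step 10. node 0  ⊔preds=⊤  new=⊤  stable

Least fixpoint reached:
  node 0: ⊤
  node 1: ⊤
  node 2: ⊤
  node 3: −
  node 4: +
  node 5: ⊤
  node 6: ⊤
  node 7: 0

10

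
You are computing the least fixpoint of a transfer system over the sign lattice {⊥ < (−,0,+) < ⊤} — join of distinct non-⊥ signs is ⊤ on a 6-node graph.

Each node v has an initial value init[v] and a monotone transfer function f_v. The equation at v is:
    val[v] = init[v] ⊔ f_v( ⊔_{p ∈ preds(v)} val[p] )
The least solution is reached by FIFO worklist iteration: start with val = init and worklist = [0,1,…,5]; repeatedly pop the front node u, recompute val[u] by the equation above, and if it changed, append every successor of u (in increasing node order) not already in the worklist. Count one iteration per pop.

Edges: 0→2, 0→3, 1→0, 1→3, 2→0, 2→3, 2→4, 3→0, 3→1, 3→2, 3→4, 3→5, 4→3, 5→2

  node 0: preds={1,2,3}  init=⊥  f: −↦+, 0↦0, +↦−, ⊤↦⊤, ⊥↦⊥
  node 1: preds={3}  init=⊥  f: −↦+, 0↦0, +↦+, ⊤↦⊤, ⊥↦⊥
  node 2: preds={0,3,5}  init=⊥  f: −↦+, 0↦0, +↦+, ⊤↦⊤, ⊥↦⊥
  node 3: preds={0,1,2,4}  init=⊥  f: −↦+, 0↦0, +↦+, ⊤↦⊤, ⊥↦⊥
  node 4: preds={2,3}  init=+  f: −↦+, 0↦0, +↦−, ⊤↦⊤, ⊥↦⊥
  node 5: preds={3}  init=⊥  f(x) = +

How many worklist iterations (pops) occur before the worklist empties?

Worklist (17 pops):
  #1 pop 0: in=⊥ → ⊥ (no change)
  #2 pop 1: in=⊥ → ⊥ (no change)
  #3 pop 2: in=⊥ → ⊥ (no change)
  #4 pop 3: in=+ → + (was ⊥); enqueue [0,1,2]
  #5 pop 4: in=+ → ⊤ (was +); enqueue [3]
  #6 pop 5: in=+ → + (was ⊥); enqueue []
  #7 pop 0: in=+ → − (was ⊥); enqueue []
  #8 pop 1: in=+ → + (was ⊥); enqueue [0]
  #9 pop 2: in=⊤ → ⊤ (was ⊥); enqueue [4]
  #10 pop 3: in=⊤ → ⊤ (was +); enqueue [1,2,5]
  #11 pop 0: in=⊤ → ⊤ (was −); enqueue [3]
  #12 pop 4: in=⊤ → ⊤ (no change)
  #13 pop 1: in=⊤ → ⊤ (was +); enqueue [0]
  #14 pop 2: in=⊤ → ⊤ (no change)
  #15 pop 5: in=⊤ → + (no change)
  #16 pop 3: in=⊤ → ⊤ (no change)
  #17 pop 0: in=⊤ → ⊤ (no change)

Fixpoint:
  val[0] = ⊤
  val[1] = ⊤
  val[2] = ⊤
  val[3] = ⊤
  val[4] = ⊤
  val[5] = +

17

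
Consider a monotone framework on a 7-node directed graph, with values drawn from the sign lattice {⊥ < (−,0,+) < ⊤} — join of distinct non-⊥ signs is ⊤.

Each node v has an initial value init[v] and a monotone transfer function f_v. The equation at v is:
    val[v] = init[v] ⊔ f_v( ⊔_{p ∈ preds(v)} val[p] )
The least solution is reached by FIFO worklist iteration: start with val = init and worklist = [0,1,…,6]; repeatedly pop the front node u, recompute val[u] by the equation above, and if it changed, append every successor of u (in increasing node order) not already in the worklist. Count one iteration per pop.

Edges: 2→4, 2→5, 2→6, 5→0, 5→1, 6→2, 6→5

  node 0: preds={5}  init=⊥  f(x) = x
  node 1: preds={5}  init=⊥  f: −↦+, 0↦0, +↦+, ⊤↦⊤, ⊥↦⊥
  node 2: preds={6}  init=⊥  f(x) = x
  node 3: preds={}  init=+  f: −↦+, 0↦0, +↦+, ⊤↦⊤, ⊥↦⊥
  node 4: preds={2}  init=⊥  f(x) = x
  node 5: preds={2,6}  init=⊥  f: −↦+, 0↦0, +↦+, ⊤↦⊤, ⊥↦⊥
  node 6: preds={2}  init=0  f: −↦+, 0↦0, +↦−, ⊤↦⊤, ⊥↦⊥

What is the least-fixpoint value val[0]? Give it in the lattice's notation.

Trace (9 dequeues):
  [1] u=0 | in ⊥ | out ⊥ | ==
  [2] u=1 | in ⊥ | out ⊥ | ==
  [3] u=2 | in 0 | out 0 | prev ⊥ | push {}
  [4] u=3 | in ⊥ | out + | ==
  [5] u=4 | in 0 | out 0 | prev ⊥ | push {}
  [6] u=5 | in 0 | out 0 | prev ⊥ | push {0,1}
  [7] u=6 | in 0 | out 0 | ==
  [8] u=0 | in 0 | out 0 | prev ⊥ | push {}
  [9] u=1 | in 0 | out 0 | prev ⊥ | push {}

Converged values:
  [0] 0
  [1] 0
  [2] 0
  [3] +
  [4] 0
  [5] 0
  [6] 0

0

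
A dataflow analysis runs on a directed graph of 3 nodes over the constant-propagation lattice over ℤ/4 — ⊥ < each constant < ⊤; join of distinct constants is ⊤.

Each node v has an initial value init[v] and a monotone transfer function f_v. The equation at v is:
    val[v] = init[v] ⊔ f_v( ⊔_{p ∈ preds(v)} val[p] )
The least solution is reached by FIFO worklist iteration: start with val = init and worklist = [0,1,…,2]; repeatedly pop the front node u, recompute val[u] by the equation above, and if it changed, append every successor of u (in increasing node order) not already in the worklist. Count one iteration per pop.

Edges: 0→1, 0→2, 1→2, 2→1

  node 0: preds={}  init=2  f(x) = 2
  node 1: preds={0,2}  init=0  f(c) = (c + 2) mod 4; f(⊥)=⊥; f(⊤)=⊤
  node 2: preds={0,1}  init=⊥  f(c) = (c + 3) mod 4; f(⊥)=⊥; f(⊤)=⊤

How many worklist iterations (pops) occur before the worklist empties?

5

Worklist (5 pops):
  #1 pop 0: in=⊥ → 2 (no change)
  #2 pop 1: in=2 → 0 (no change)
  #3 pop 2: in=⊤ → ⊤ (was ⊥); enqueue [1]
  #4 pop 1: in=⊤ → ⊤ (was 0); enqueue [2]
  #5 pop 2: in=⊤ → ⊤ (no change)

Fixpoint:
  val[0] = 2
  val[1] = ⊤
  val[2] = ⊤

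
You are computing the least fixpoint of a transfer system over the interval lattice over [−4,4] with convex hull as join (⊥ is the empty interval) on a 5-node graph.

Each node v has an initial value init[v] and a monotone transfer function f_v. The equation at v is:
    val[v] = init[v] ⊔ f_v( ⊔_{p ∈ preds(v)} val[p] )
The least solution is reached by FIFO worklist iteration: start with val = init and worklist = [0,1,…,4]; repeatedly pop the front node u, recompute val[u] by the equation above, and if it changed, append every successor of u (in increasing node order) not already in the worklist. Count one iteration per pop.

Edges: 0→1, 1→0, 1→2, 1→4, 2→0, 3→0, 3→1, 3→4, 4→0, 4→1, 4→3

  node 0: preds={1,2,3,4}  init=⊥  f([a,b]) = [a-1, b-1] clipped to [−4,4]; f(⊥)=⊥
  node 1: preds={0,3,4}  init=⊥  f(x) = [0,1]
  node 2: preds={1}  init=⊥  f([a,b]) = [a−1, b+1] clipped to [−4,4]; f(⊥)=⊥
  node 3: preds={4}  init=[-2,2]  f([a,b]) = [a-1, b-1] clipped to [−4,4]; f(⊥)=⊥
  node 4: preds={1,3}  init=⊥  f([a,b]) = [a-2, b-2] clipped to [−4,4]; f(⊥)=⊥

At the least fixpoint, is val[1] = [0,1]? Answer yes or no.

Worklist (11 pops):
  #1 pop 0: in=[-2,2] → [-3,1] (was ⊥); enqueue []
  #2 pop 1: in=[-3,2] → [0,1] (was ⊥); enqueue [0]
  #3 pop 2: in=[0,1] → [-1,2] (was ⊥); enqueue []
  #4 pop 3: in=⊥ → [-2,2] (no change)
  #5 pop 4: in=[-2,2] → [-4,0] (was ⊥); enqueue [1,3]
  #6 pop 0: in=[-4,2] → [-4,1] (was [-3,1]); enqueue []
  #7 pop 1: in=[-4,2] → [0,1] (no change)
  #8 pop 3: in=[-4,0] → [-4,2] (was [-2,2]); enqueue [0,1,4]
  #9 pop 0: in=[-4,2] → [-4,1] (no change)
  #10 pop 1: in=[-4,2] → [0,1] (no change)
  #11 pop 4: in=[-4,2] → [-4,0] (no change)

Fixpoint:
  val[0] = [-4,1]
  val[1] = [0,1]
  val[2] = [-1,2]
  val[3] = [-4,2]
  val[4] = [-4,0]

yes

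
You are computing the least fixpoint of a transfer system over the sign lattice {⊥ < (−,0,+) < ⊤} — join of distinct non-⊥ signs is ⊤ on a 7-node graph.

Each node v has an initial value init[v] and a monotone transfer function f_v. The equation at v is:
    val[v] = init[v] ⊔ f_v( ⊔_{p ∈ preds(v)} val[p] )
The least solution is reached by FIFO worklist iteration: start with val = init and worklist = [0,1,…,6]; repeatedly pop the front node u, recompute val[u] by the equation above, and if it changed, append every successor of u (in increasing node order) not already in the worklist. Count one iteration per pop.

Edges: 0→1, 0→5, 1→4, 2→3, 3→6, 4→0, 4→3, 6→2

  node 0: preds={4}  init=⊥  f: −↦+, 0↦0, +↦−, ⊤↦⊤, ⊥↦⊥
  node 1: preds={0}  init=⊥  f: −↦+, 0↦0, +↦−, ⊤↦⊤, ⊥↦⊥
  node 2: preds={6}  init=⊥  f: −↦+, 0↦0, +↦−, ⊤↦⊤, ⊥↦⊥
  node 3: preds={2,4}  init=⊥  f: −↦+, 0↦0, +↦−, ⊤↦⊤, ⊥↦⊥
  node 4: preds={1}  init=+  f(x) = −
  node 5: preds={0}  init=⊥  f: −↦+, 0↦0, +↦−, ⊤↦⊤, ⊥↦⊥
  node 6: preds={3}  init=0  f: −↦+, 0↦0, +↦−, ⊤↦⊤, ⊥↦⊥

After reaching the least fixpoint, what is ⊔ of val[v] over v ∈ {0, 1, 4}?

⊤

Worklist (14 pops):
  #1 pop 0: in=+ → − (was ⊥); enqueue []
  #2 pop 1: in=− → + (was ⊥); enqueue []
  #3 pop 2: in=0 → 0 (was ⊥); enqueue []
  #4 pop 3: in=⊤ → ⊤ (was ⊥); enqueue []
  #5 pop 4: in=+ → ⊤ (was +); enqueue [0,3]
  #6 pop 5: in=− → + (was ⊥); enqueue []
  #7 pop 6: in=⊤ → ⊤ (was 0); enqueue [2]
  #8 pop 0: in=⊤ → ⊤ (was −); enqueue [1,5]
  #9 pop 3: in=⊤ → ⊤ (no change)
  #10 pop 2: in=⊤ → ⊤ (was 0); enqueue [3]
  #11 pop 1: in=⊤ → ⊤ (was +); enqueue [4]
  #12 pop 5: in=⊤ → ⊤ (was +); enqueue []
  #13 pop 3: in=⊤ → ⊤ (no change)
  #14 pop 4: in=⊤ → ⊤ (no change)

Fixpoint:
  val[0] = ⊤
  val[1] = ⊤
  val[2] = ⊤
  val[3] = ⊤
  val[4] = ⊤
  val[5] = ⊤
  val[6] = ⊤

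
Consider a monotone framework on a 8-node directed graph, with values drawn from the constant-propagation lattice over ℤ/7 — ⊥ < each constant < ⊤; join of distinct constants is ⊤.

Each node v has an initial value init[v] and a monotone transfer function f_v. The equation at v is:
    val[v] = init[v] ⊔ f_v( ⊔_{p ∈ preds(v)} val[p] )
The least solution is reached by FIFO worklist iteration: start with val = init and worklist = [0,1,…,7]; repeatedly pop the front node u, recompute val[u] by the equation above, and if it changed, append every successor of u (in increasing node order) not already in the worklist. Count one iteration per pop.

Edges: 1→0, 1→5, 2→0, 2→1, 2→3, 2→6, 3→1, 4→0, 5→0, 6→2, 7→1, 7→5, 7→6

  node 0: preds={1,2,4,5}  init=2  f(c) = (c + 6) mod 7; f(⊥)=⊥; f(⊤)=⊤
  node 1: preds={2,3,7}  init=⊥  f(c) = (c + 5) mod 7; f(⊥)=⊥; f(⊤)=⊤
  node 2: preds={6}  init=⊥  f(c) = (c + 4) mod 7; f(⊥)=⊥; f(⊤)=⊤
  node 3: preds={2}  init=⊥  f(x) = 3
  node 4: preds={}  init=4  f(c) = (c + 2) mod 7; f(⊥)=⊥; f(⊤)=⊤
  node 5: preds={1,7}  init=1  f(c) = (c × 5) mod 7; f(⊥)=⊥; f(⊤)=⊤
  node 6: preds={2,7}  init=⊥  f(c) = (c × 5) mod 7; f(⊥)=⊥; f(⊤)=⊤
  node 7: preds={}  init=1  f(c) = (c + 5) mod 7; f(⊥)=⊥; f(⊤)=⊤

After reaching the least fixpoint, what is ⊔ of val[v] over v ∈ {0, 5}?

Worklist (21 pops):
  #1 pop 0: in=⊤ → ⊤ (was 2); enqueue []
  #2 pop 1: in=1 → 6 (was ⊥); enqueue [0]
  #3 pop 2: in=⊥ → ⊥ (no change)
  #4 pop 3: in=⊥ → 3 (was ⊥); enqueue [1]
  #5 pop 4: in=⊥ → 4 (no change)
  #6 pop 5: in=⊤ → ⊤ (was 1); enqueue []
  #7 pop 6: in=1 → 5 (was ⊥); enqueue [2]
  #8 pop 7: in=⊥ → 1 (no change)
  #9 pop 0: in=⊤ → ⊤ (no change)
  #10 pop 1: in=⊤ → ⊤ (was 6); enqueue [0,5]
  #11 pop 2: in=5 → 2 (was ⊥); enqueue [1,3,6]
  #12 pop 0: in=⊤ → ⊤ (no change)
  #13 pop 5: in=⊤ → ⊤ (no change)
  #14 pop 1: in=⊤ → ⊤ (no change)
  #15 pop 3: in=2 → 3 (no change)
  #16 pop 6: in=⊤ → ⊤ (was 5); enqueue [2]
  #17 pop 2: in=⊤ → ⊤ (was 2); enqueue [0,1,3,6]
  #18 pop 0: in=⊤ → ⊤ (no change)
  #19 pop 1: in=⊤ → ⊤ (no change)
  #20 pop 3: in=⊤ → 3 (no change)
  #21 pop 6: in=⊤ → ⊤ (no change)

Fixpoint:
  val[0] = ⊤
  val[1] = ⊤
  val[2] = ⊤
  val[3] = 3
  val[4] = 4
  val[5] = ⊤
  val[6] = ⊤
  val[7] = 1

⊤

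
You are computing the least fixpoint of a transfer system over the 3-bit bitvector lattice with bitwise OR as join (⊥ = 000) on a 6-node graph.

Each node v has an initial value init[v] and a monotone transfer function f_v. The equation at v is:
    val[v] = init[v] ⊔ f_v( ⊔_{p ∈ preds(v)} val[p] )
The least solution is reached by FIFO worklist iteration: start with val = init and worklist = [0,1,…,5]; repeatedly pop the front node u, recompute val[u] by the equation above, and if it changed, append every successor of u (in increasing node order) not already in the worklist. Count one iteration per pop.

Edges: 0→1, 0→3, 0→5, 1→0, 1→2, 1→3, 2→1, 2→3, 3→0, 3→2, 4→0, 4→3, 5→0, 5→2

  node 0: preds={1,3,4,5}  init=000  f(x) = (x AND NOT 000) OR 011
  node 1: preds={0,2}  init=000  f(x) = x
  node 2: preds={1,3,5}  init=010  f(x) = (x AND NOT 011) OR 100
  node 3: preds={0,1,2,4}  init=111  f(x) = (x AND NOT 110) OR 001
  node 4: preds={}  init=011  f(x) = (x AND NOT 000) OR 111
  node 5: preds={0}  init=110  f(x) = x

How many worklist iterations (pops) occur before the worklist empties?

Iteration log — 10 steps:
  step 1. node 0  ⊔preds=111  new=111  old=000  +wl: 
  step 2. node 1  ⊔preds=111  new=111  old=000  +wl: 0
  step 3. node 2  ⊔preds=111  new=110  old=010  +wl: 1
  step 4. node 3  ⊔preds=111  new=111  stable
  step 5. node 4  ⊔preds=000  new=111  old=011  +wl: 3
  step 6. node 5  ⊔preds=111  new=111  old=110  +wl: 2
  step 7. node 0  ⊔preds=111  new=111  stable
  step 8. node 1  ⊔preds=111  new=111  stable
  step 9. node 3  ⊔preds=111  new=111  stable
  step 10. node 2  ⊔preds=111  new=110  stable

Least fixpoint reached:
  node 0: 111
  node 1: 111
  node 2: 110
  node 3: 111
  node 4: 111
  node 5: 111

10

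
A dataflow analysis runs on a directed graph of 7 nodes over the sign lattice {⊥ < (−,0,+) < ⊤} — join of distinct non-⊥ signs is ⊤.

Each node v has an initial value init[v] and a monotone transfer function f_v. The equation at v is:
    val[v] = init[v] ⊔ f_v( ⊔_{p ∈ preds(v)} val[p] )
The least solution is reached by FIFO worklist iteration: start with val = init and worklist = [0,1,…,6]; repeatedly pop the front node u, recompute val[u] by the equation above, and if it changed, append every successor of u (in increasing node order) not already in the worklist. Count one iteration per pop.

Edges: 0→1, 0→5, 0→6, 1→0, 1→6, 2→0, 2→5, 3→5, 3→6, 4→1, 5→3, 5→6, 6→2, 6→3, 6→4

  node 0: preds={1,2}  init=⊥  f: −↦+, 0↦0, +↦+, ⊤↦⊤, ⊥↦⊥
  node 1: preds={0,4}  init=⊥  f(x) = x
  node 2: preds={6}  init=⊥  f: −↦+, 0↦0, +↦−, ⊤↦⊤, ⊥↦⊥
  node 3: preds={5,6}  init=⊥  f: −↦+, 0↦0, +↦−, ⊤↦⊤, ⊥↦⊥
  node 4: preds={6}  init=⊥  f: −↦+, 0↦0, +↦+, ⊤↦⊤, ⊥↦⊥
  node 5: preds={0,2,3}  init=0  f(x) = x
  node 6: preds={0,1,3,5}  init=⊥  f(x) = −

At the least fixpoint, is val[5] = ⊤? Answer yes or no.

Trace (17 dequeues):
  [1] u=0 | in ⊥ | out ⊥ | ==
  [2] u=1 | in ⊥ | out ⊥ | ==
  [3] u=2 | in ⊥ | out ⊥ | ==
  [4] u=3 | in 0 | out 0 | prev ⊥ | push {}
  [5] u=4 | in ⊥ | out ⊥ | ==
  [6] u=5 | in 0 | out 0 | ==
  [7] u=6 | in 0 | out − | prev ⊥ | push {2,3,4}
  [8] u=2 | in − | out + | prev ⊥ | push {0,5}
  [9] u=3 | in ⊤ | out ⊤ | prev 0 | push {6}
  [10] u=4 | in − | out + | prev ⊥ | push {1}
  [11] u=0 | in + | out + | prev ⊥ | push {}
  [12] u=5 | in ⊤ | out ⊤ | prev 0 | push {3}
  [13] u=6 | in ⊤ | out − | ==
  [14] u=1 | in + | out + | prev ⊥ | push {0,6}
  [15] u=3 | in ⊤ | out ⊤ | ==
  [16] u=0 | in + | out + | ==
  [17] u=6 | in ⊤ | out − | ==

Converged values:
  [0] +
  [1] +
  [2] +
  [3] ⊤
  [4] +
  [5] ⊤
  [6] −

yes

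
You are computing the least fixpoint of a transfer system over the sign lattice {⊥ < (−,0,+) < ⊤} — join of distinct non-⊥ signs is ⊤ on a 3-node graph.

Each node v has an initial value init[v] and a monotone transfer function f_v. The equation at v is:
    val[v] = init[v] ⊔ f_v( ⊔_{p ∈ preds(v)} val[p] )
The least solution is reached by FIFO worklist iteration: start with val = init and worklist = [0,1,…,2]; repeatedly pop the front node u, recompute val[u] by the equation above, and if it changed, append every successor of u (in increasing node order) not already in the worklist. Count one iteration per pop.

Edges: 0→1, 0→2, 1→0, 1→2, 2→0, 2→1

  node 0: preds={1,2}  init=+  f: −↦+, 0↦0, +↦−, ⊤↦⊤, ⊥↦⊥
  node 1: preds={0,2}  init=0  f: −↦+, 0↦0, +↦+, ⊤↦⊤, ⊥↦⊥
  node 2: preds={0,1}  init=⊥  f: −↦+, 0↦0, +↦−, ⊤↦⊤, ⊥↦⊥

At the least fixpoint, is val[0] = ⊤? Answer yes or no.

yes

Iteration log — 5 steps:
  step 1. node 0  ⊔preds=0  new=⊤  old=+  +wl: 
  step 2. node 1  ⊔preds=⊤  new=⊤  old=0  +wl: 0
  step 3. node 2  ⊔preds=⊤  new=⊤  old=⊥  +wl: 1
  step 4. node 0  ⊔preds=⊤  new=⊤  stable
  step 5. node 1  ⊔preds=⊤  new=⊤  stable

Least fixpoint reached:
  node 0: ⊤
  node 1: ⊤
  node 2: ⊤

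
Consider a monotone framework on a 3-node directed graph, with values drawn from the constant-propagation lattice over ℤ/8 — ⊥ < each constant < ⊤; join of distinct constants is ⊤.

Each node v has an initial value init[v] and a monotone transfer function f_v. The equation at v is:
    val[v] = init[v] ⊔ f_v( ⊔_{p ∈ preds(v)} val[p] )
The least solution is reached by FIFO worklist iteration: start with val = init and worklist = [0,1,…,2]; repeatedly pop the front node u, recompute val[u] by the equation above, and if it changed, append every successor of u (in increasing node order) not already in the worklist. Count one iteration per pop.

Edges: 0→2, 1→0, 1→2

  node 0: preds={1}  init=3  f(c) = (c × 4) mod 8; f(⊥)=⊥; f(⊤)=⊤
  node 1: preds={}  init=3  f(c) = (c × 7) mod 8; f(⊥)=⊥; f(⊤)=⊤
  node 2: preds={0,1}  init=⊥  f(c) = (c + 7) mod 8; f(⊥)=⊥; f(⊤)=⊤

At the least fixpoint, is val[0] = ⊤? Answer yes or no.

Worklist (3 pops):
  #1 pop 0: in=3 → ⊤ (was 3); enqueue []
  #2 pop 1: in=⊥ → 3 (no change)
  #3 pop 2: in=⊤ → ⊤ (was ⊥); enqueue []

Fixpoint:
  val[0] = ⊤
  val[1] = 3
  val[2] = ⊤

yes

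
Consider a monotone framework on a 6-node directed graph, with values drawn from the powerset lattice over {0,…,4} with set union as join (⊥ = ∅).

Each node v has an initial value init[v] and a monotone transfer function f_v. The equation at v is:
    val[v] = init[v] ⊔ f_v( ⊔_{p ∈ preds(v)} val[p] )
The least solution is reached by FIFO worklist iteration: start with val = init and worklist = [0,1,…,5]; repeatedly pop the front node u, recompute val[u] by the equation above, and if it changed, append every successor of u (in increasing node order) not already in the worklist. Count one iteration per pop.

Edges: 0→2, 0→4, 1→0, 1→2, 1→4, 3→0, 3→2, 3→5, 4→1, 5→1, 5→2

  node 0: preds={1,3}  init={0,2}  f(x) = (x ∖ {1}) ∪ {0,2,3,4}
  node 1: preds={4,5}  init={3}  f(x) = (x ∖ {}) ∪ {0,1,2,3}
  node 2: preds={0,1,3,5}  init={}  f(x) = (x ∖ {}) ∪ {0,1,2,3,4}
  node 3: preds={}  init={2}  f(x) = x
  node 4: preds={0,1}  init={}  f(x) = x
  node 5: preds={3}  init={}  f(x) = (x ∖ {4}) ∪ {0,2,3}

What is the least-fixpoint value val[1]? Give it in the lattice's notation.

Iteration log — 11 steps:
  step 1. node 0  ⊔preds={2,3}  new={0,2,3,4}  old={0,2}  +wl: 
  step 2. node 1  ⊔preds={}  new={0,1,2,3}  old={3}  +wl: 0
  step 3. node 2  ⊔preds={0,1,2,3,4}  new={0,1,2,3,4}  old={}  +wl: 
  step 4. node 3  ⊔preds={}  new={2}  stable
  step 5. node 4  ⊔preds={0,1,2,3,4}  new={0,1,2,3,4}  old={}  +wl: 1
  step 6. node 5  ⊔preds={2}  new={0,2,3}  old={}  +wl: 2
  step 7. node 0  ⊔preds={0,1,2,3}  new={0,2,3,4}  stable
  step 8. node 1  ⊔preds={0,1,2,3,4}  new={0,1,2,3,4}  old={0,1,2,3}  +wl: 0,4
  step 9. node 2  ⊔preds={0,1,2,3,4}  new={0,1,2,3,4}  stable
  step 10. node 0  ⊔preds={0,1,2,3,4}  new={0,2,3,4}  stable
  step 11. node 4  ⊔preds={0,1,2,3,4}  new={0,1,2,3,4}  stable

Least fixpoint reached:
  node 0: {0,2,3,4}
  node 1: {0,1,2,3,4}
  node 2: {0,1,2,3,4}
  node 3: {2}
  node 4: {0,1,2,3,4}
  node 5: {0,2,3}

{0,1,2,3,4}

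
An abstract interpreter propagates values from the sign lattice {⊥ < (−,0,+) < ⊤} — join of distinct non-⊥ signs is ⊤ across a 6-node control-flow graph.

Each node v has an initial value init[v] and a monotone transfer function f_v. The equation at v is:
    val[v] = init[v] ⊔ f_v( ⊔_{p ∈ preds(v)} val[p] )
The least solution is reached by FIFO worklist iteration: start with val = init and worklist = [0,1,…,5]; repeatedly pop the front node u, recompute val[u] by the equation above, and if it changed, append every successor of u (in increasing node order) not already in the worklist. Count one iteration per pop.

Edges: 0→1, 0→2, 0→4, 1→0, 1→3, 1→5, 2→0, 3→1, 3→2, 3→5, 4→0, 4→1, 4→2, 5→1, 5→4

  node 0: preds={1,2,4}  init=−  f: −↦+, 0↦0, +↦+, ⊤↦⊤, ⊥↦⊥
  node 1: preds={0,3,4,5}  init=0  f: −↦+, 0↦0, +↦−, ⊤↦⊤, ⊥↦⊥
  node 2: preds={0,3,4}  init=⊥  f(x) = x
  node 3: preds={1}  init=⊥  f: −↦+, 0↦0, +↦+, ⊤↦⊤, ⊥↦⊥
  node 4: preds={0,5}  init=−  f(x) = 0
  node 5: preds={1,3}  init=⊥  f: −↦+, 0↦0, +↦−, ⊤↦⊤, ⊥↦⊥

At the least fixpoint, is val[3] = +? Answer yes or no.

no

Worklist (10 pops):
  #1 pop 0: in=⊤ → ⊤ (was −); enqueue []
  #2 pop 1: in=⊤ → ⊤ (was 0); enqueue [0]
  #3 pop 2: in=⊤ → ⊤ (was ⊥); enqueue []
  #4 pop 3: in=⊤ → ⊤ (was ⊥); enqueue [1,2]
  #5 pop 4: in=⊤ → ⊤ (was −); enqueue []
  #6 pop 5: in=⊤ → ⊤ (was ⊥); enqueue [4]
  #7 pop 0: in=⊤ → ⊤ (no change)
  #8 pop 1: in=⊤ → ⊤ (no change)
  #9 pop 2: in=⊤ → ⊤ (no change)
  #10 pop 4: in=⊤ → ⊤ (no change)

Fixpoint:
  val[0] = ⊤
  val[1] = ⊤
  val[2] = ⊤
  val[3] = ⊤
  val[4] = ⊤
  val[5] = ⊤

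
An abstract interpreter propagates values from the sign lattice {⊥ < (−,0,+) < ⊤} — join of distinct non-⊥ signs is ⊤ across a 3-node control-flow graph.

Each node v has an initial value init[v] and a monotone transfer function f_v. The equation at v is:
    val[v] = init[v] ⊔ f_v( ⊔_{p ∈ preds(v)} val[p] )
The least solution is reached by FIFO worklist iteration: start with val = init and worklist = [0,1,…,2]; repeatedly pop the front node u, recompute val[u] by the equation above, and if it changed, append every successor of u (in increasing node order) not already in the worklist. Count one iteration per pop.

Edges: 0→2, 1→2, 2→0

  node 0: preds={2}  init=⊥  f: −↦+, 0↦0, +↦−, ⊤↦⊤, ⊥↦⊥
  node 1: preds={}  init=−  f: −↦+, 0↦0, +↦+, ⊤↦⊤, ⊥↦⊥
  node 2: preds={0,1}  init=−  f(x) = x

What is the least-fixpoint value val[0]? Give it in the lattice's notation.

Worklist (5 pops):
  #1 pop 0: in=− → + (was ⊥); enqueue []
  #2 pop 1: in=⊥ → − (no change)
  #3 pop 2: in=⊤ → ⊤ (was −); enqueue [0]
  #4 pop 0: in=⊤ → ⊤ (was +); enqueue [2]
  #5 pop 2: in=⊤ → ⊤ (no change)

Fixpoint:
  val[0] = ⊤
  val[1] = −
  val[2] = ⊤

⊤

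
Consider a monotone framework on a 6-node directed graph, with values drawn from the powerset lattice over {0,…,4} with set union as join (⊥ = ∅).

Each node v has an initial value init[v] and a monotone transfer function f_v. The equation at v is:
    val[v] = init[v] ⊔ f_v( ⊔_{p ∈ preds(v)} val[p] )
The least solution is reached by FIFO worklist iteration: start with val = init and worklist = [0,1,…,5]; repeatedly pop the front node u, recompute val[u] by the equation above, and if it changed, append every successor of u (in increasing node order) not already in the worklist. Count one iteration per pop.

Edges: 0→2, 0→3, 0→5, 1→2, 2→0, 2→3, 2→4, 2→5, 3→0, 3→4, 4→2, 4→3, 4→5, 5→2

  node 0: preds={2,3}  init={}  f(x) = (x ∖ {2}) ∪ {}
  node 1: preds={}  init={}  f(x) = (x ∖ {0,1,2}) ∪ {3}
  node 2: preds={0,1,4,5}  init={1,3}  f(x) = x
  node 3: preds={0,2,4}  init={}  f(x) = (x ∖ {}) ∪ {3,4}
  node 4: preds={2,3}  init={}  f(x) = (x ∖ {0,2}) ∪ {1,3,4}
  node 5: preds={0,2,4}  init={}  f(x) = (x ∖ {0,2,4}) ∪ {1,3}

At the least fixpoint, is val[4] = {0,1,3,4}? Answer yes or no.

no

Worklist (12 pops):
  #1 pop 0: in={1,3} → {1,3} (was {}); enqueue []
  #2 pop 1: in={} → {3} (was {}); enqueue []
  #3 pop 2: in={1,3} → {1,3} (no change)
  #4 pop 3: in={1,3} → {1,3,4} (was {}); enqueue [0]
  #5 pop 4: in={1,3,4} → {1,3,4} (was {}); enqueue [2,3]
  #6 pop 5: in={1,3,4} → {1,3} (was {}); enqueue []
  #7 pop 0: in={1,3,4} → {1,3,4} (was {1,3}); enqueue [5]
  #8 pop 2: in={1,3,4} → {1,3,4} (was {1,3}); enqueue [0,4]
  #9 pop 3: in={1,3,4} → {1,3,4} (no change)
  #10 pop 5: in={1,3,4} → {1,3} (no change)
  #11 pop 0: in={1,3,4} → {1,3,4} (no change)
  #12 pop 4: in={1,3,4} → {1,3,4} (no change)

Fixpoint:
  val[0] = {1,3,4}
  val[1] = {3}
  val[2] = {1,3,4}
  val[3] = {1,3,4}
  val[4] = {1,3,4}
  val[5] = {1,3}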